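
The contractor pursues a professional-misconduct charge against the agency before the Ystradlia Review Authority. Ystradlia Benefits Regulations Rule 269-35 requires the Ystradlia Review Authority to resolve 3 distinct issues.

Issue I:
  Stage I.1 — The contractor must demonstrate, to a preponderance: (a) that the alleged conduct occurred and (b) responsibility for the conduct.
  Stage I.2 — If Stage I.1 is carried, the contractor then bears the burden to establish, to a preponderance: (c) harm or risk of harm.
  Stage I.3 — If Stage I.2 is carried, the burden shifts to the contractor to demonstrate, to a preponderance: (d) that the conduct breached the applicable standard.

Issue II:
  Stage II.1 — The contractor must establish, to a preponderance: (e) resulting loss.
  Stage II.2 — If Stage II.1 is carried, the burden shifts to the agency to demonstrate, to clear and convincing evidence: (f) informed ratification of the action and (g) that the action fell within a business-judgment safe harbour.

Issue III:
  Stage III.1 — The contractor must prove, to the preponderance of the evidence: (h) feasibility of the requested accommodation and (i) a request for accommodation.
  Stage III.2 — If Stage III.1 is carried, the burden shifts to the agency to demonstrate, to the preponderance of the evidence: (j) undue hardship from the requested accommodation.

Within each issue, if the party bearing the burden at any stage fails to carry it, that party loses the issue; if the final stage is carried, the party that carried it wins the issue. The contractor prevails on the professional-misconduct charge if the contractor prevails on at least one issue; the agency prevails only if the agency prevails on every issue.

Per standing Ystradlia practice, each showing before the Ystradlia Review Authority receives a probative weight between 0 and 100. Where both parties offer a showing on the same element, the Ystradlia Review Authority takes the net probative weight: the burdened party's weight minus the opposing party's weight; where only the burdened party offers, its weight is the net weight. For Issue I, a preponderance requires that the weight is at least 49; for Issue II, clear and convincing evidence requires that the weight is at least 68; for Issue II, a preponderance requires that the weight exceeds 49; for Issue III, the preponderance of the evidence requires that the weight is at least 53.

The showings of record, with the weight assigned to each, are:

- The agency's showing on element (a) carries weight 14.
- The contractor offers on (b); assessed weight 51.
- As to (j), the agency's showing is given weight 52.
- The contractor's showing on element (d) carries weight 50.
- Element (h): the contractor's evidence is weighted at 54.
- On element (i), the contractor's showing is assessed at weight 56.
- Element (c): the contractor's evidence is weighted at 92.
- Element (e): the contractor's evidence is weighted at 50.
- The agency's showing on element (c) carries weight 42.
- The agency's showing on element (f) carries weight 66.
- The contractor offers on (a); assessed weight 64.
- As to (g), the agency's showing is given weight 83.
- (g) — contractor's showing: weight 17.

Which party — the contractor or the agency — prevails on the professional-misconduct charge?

contractor

— Issue I —
At Stage I.1 the contractor must meet a preponderance (weight is at least 49): on (a) the weight is 64 less the opposing 14 gives net 50, which does reach 49, so (a) meets the standard; on (b) the weight is 51, which does reach 49, so (b) meets the standard.
  Stage I.1 carried; the burden remains with the contractor.
At Stage I.2 the contractor must meet a preponderance (weight is at least 49): on (c) the weight is 92 less the opposing 42 gives net 50, ≥ 49, so (c) meets the standard.
  All elements met. The contractor retains the burden for Stage I.3.
At Stage I.3 the contractor must meet a preponderance (weight is at least 49): on (d) the weight is 50, ≥ 49, so (d) meets the standard.
  All elements met at the final stage.
All stages carried — the contractor prevails on this issue.
— Issue II —
Stage II.1 — burden on contractor; standard: a preponderance (weight exceeds 49).
    (e): 50 > 49 [met]
  Stage II.1 is satisfied; the onus moves to the agency.
Stage II.2 — burden on agency; standard: clear and convincing evidence (weight is at least 68).
    (f): 66 < 68 [not met]
    (g): 83 − 17 = 66 < 68 [not met]
  The agency does not carry Stage II.2.
The contractor prevails on this issue.
— Issue III —
At Stage III.1 the contractor must meet the preponderance of the evidence (weight is at least 53): on (h) the weight is 54, ≥ 53, so (h) meets the standard; on (i) the weight is 56, which does reach 53, so (i) meets the standard.
  Stage III.1 is satisfied; the onus moves to the agency.
At Stage III.2 the agency must meet the preponderance of the evidence (weight is at least 53): on (j) the weight is 52, < 53, so (j) does not meet the standard.
  The agency does not carry Stage III.2.
The contractor prevails on this issue.
Per-issue: Issue I → contractor; Issue II → contractor; Issue III → contractor. The contractor must prevail on at least one issue; overall, the contractor prevails.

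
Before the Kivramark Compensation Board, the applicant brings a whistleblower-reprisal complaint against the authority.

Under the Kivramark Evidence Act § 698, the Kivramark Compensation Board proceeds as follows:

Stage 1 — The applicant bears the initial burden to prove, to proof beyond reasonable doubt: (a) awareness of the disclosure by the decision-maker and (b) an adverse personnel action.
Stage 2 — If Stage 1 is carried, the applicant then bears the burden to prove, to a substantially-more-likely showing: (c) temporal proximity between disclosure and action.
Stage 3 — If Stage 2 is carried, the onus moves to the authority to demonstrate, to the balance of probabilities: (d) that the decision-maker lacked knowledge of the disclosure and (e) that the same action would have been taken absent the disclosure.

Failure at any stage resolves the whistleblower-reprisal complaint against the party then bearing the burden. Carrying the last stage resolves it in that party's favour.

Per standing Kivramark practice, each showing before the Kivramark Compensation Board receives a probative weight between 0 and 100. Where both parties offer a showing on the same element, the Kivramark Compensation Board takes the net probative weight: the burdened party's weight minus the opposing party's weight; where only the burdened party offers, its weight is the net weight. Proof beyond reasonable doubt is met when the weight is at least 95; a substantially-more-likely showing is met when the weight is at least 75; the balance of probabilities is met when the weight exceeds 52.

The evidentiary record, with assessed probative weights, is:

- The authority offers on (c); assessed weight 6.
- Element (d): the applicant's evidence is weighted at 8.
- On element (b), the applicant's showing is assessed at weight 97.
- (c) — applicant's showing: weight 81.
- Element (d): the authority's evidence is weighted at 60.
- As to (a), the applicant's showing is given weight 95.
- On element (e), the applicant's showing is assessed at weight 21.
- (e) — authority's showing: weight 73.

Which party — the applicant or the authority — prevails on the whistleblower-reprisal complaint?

applicant

Stage 1 — burden on applicant; standard: proof beyond reasonable doubt (weight is at least 95).
    (a): 95 ≥ 95 [met]
    (b): 97 ≥ 95 [met]
  All elements met. The applicant retains the burden for Stage 2.
Stage 2 — burden on applicant; standard: a substantially-more-likely showing (weight is at least 75).
    (c): 81 − 6 = 75 ≥ 75 [met]
  The applicant carries Stage 2; the authority now bears the burden.
Stage 3 — burden on authority; standard: the balance of probabilities (weight exceeds 52).
    (d): 60 − 8 = 52 ≤ 52 [not met]
    (e): 73 − 21 = 52 ≤ 52 [not met]
  Not every element is met, so the authority fails to carry Stage 3.
So the applicant prevails.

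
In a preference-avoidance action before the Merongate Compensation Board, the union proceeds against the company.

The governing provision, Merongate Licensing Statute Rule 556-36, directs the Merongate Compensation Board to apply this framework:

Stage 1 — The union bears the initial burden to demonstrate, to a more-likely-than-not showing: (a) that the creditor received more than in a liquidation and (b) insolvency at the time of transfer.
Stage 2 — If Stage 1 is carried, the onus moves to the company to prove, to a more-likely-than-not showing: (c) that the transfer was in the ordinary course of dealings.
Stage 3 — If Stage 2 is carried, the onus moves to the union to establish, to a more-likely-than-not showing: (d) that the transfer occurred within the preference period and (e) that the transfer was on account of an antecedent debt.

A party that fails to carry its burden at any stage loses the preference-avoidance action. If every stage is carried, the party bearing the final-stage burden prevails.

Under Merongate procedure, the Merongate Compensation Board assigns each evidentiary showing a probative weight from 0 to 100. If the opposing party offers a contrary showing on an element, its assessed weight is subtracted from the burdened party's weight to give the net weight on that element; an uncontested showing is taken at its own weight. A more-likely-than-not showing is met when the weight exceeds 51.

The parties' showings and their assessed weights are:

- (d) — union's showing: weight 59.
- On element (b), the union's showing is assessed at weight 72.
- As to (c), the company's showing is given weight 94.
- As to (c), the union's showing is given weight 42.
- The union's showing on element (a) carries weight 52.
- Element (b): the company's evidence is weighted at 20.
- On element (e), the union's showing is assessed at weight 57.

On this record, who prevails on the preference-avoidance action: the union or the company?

Stage 1 — burden on union; standard: a more-likely-than-not showing (weight exceeds 51).
    (a): 52 > 51 [met]
    (b): 72 − 20 = 52 > 51 [met]
  Stage 1 is satisfied; the onus moves to the company.
Stage 2 — burden on company; standard: a more-likely-than-not showing (weight exceeds 51).
    (c): 94 − 42 = 52 > 51 [met]
  All elements met. The burden passes to the union.
Stage 3 — burden on union; standard: a more-likely-than-not showing (weight exceeds 51).
    (d): 59 > 51 [met]
    (e): 57 > 51 [met]
  All elements met at the final stage.
All stages carried — the union prevails.

union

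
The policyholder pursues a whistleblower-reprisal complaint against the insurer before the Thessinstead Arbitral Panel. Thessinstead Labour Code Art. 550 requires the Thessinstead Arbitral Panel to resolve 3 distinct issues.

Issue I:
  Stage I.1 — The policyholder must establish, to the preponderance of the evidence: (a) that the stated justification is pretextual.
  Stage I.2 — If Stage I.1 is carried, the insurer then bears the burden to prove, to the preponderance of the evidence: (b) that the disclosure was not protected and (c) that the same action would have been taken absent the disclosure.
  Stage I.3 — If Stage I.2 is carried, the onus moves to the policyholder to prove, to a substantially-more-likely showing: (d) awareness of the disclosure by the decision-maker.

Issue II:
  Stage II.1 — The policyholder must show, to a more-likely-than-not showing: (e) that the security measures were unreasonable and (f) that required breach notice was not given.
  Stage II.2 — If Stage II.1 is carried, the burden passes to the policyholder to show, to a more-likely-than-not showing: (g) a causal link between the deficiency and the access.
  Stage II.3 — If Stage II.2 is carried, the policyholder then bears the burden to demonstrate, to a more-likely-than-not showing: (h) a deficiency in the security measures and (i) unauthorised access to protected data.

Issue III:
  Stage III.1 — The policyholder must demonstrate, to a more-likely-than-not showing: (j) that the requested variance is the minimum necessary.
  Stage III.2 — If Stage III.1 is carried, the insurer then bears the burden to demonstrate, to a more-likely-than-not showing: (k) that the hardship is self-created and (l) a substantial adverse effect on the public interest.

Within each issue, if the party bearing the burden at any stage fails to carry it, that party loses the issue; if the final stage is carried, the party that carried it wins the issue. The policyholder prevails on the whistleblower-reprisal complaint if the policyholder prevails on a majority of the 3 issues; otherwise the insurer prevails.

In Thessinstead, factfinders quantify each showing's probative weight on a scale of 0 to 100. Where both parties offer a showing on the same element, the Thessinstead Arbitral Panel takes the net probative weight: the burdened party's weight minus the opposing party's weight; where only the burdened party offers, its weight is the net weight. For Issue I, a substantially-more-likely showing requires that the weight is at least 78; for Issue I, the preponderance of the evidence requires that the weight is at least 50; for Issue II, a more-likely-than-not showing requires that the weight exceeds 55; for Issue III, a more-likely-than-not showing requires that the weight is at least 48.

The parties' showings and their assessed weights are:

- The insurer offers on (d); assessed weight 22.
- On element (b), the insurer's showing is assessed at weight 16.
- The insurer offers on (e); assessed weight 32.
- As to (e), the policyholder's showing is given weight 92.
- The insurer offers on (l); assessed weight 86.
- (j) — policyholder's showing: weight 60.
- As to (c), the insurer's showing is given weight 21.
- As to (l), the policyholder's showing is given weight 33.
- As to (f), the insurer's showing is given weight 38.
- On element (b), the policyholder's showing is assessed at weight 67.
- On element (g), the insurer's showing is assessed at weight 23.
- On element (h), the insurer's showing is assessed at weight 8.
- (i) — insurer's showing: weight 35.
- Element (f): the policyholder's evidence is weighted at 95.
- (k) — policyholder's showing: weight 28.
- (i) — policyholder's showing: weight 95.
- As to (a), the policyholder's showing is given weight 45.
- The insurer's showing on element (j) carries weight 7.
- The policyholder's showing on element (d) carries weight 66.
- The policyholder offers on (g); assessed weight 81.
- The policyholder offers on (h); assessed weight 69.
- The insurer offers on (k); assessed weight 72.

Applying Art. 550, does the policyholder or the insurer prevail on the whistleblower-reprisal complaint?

— Issue I —
Stage I.1 (policyholder, the preponderance of the evidence, weight is at least 50): (a) 45 < 50 — fails.
  The policyholder does not carry Stage I.1.
The analysis ends at Stage I.1; the insurer prevails on this issue.
— Issue II —
Stage II.1 (policyholder, a more-likely-than-not showing, weight exceeds 55): (e) net 92−32=60 > 55 — meets; (f) net 95−38=57 > 55 — meets.
  Stage II.1 is satisfied; the policyholder continues to bear the burden.
Stage II.2 (policyholder, a more-likely-than-not showing, weight exceeds 55): (g) net 81−23=58 > 55 — meets.
  Stage II.2 is satisfied; the policyholder continues to bear the burden.
Stage II.3 (policyholder, a more-likely-than-not showing, weight exceeds 55): (h) net 69−8=61 > 55 — meets; (i) net 95−35=60 > 55 — meets.
  All elements met at the final stage.
With every stage satisfied, the policyholder prevails on this issue.
— Issue III —
Stage III.1 — burden on policyholder; standard: a more-likely-than-not showing (weight is at least 48).
    (j): 60 − 7 = 53 ≥ 48 [met]
  All elements met. The burden passes to the insurer.
Stage III.2 — burden on insurer; standard: a more-likely-than-not showing (weight is at least 48).
    (k): 72 − 28 = 44 < 48 [not met]
    (l): 86 − 33 = 53 ≥ 48 [met]
  Stage III.2 not carried; the insurer fails its burden.
The policyholder prevails on this issue.
Per-issue: Issue I → insurer; Issue II → policyholder; Issue III → policyholder. The policyholder must prevail on a majority of issues; overall, the policyholder prevails.

policyholder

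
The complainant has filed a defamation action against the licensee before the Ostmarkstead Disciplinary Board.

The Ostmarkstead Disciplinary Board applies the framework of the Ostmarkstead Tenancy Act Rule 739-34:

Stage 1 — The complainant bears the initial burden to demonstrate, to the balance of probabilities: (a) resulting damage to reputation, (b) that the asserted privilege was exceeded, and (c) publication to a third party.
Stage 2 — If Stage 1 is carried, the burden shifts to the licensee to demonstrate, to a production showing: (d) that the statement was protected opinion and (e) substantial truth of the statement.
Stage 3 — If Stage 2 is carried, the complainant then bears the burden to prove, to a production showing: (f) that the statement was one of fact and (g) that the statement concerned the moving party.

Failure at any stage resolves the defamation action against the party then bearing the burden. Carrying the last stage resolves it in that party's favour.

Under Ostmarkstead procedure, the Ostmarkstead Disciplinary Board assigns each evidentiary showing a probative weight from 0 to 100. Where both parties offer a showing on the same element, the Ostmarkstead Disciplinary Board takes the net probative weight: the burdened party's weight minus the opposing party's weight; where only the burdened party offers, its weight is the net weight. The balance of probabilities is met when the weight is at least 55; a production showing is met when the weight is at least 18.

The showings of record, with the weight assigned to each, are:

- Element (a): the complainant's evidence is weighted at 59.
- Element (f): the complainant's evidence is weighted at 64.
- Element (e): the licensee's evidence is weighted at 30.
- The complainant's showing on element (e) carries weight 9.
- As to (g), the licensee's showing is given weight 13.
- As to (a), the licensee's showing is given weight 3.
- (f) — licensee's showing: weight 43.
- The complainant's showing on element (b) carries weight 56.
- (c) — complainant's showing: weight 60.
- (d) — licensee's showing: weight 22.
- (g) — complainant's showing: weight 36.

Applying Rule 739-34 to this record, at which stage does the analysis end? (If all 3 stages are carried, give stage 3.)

At Stage 1 the complainant must meet the balance of probabilities (weight is at least 55): on (a) the weight is 59 less the opposing 3 gives net 56, which does reach 55, so (a) meets the standard; on (b) the weight is 56, which does reach 55, so (b) meets the standard; on (c) the weight is 60, which does reach 55, so (c) meets the standard.
  The complainant carries Stage 1; the licensee now bears the burden.
At Stage 2 the licensee must meet a production showing (weight is at least 18): on (d) the weight is 22, which does reach 18, so (d) meets the standard; on (e) the weight is 30 less the opposing 9 gives net 21, ≥ 18, so (e) meets the standard.
  Stage 2 is satisfied; the onus moves to the complainant.
At Stage 3 the complainant must meet a production showing (weight is at least 18): on (f) the weight is 64 less the opposing 43 gives net 21, which does reach 18, so (f) meets the standard; on (g) the weight is 36 less the opposing 13 gives net 23, ≥ 18, so (g) meets the standard.
  Stage 3 carried; the final stage is satisfied.
Every stage carried; the complainant prevails.

stage 3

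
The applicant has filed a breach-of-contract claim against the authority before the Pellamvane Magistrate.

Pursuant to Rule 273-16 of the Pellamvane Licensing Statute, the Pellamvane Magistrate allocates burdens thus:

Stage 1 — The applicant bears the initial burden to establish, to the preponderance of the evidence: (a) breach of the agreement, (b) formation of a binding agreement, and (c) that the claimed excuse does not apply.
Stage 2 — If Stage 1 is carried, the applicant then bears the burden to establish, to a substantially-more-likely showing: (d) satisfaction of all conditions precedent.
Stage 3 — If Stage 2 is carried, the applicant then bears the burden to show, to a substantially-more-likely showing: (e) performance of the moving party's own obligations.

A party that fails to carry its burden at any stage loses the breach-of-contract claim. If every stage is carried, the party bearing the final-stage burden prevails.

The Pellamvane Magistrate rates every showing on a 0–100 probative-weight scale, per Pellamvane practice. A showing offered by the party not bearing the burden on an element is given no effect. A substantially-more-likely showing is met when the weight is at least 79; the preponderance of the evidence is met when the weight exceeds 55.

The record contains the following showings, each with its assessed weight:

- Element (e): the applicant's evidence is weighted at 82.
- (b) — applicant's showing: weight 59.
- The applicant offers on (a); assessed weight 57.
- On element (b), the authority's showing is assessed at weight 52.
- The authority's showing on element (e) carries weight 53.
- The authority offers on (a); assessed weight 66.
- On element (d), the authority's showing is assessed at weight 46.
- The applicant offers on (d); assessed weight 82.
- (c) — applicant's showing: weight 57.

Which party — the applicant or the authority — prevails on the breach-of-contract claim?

Stage 1 (applicant, the preponderance of the evidence, weight exceeds 55): (a) 57 (authority's 66 disregarded) > 55 — meets; (b) 59 (authority's 52 disregarded) > 55 — meets; (c) 57 > 55 — meets.
  Stage 1 carried; the burden remains with the applicant.
Stage 2 (applicant, a substantially-more-likely showing, weight is at least 79): (d) 82 (authority's 46 disregarded) ≥ 79 — meets.
  Stage 2 carried; the burden remains with the applicant.
Stage 3 (applicant, a substantially-more-likely showing, weight is at least 79): (e) 82 (authority's 53 disregarded) ≥ 79 — meets.
  All elements met at the final stage.
Every stage carried; the applicant prevails.

applicant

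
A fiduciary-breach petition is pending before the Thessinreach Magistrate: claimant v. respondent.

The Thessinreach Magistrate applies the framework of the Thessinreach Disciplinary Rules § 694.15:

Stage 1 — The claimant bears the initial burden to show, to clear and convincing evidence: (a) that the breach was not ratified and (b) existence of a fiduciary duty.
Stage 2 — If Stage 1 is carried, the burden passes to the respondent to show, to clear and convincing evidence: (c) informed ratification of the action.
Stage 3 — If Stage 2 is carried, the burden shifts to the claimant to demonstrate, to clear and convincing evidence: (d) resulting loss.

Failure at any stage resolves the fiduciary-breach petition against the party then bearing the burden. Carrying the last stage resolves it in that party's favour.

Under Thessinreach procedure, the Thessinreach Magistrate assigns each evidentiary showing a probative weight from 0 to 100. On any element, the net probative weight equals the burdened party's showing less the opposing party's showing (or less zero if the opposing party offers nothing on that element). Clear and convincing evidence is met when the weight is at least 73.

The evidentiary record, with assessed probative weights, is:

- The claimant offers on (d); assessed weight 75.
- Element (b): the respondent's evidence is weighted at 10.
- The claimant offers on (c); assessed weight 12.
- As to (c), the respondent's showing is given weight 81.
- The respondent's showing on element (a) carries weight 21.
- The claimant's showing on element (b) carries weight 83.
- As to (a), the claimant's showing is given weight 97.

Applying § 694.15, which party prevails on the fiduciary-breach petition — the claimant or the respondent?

claimant

Stage 1 — burden on claimant; standard: clear and convincing evidence (weight is at least 73).
    (a): 97 − 21 = 76 ≥ 73 [met]
    (b): 83 − 10 = 73 ≥ 73 [met]
  Stage 1 is satisfied; the onus moves to the respondent.
Stage 2 — burden on respondent; standard: clear and convincing evidence (weight is at least 73).
    (c): 81 − 12 = 69 < 73 [not met]
  Not every element is met, so the respondent fails to carry Stage 2.
So the claimant prevails.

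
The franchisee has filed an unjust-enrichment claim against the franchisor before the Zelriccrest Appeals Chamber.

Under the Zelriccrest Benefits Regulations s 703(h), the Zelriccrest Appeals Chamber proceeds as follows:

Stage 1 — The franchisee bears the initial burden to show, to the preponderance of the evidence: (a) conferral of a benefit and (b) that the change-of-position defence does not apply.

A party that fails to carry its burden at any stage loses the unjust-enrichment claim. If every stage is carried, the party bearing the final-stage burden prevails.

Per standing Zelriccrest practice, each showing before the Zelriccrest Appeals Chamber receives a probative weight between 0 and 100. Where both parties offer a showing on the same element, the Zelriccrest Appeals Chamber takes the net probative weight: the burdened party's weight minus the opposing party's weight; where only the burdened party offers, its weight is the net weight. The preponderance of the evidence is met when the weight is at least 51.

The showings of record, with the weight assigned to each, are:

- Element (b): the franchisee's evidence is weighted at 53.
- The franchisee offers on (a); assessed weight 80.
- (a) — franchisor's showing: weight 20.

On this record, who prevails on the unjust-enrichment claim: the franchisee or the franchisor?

franchisee

At Stage 1 the franchisee must meet the preponderance of the evidence (weight is at least 51): on (a) the weight is 80 less the opposing 20 gives net 60, which does reach 51, so (a) meets the standard; on (b) the weight is 53, which does reach 51, so (b) meets the standard.
  The franchisee carries the last stage.
With every stage satisfied, the franchisee prevails.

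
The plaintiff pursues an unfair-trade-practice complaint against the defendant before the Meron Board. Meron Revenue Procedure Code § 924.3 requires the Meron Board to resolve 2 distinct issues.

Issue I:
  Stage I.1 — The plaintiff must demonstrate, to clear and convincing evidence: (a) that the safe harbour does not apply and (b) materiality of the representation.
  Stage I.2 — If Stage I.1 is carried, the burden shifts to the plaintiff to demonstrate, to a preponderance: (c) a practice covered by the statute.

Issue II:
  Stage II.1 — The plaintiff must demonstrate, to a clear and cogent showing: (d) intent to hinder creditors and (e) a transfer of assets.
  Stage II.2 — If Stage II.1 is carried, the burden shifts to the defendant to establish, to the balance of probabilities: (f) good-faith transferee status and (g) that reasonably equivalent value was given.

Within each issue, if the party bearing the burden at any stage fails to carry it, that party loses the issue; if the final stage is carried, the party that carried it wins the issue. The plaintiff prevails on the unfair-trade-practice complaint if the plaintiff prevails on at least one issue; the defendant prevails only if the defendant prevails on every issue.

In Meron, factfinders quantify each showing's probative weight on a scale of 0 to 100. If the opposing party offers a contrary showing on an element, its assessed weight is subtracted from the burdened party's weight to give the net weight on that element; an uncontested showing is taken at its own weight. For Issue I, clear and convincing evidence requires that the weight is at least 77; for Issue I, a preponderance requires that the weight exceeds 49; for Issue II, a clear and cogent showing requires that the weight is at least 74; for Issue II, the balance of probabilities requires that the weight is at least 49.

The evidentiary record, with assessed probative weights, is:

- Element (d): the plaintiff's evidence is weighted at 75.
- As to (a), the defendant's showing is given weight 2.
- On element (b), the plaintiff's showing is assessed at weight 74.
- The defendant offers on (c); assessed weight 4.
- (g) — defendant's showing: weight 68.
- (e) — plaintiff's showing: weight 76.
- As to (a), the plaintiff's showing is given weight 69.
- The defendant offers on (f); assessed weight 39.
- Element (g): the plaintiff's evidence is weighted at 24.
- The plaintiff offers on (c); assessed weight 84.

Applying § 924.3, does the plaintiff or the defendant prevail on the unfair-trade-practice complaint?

— Issue I —
Stage I.1 — burden on plaintiff; standard: clear and convincing evidence (weight is at least 77).
    (a): 69 − 2 = 67 < 77 [not met]
    (b): 74 < 77 [not met]
  The plaintiff does not carry Stage I.1.
The analysis ends at Stage I.1; the defendant prevails on this issue.
— Issue II —
At Stage II.1 the plaintiff must meet a clear and cogent showing (weight is at least 74): on (d) the weight is 75, which does reach 74, so (d) meets the standard; on (e) the weight is 76, which does reach 74, so (e) meets the standard.
  The plaintiff carries Stage II.1; the defendant now bears the burden.
At Stage II.2 the defendant must meet the balance of probabilities (weight is at least 49): on (f) the weight is 39, < 49, so (f) does not meet the standard; on (g) the weight is 68 less the opposing 24 gives net 44, which does not reach 49, so (g) does not meet the standard.
  The defendant does not carry Stage II.2.
The plaintiff prevails on this issue.
Per-issue: Issue I → defendant; Issue II → plaintiff. The plaintiff must prevail on at least one issue; overall, the plaintiff prevails.

plaintiff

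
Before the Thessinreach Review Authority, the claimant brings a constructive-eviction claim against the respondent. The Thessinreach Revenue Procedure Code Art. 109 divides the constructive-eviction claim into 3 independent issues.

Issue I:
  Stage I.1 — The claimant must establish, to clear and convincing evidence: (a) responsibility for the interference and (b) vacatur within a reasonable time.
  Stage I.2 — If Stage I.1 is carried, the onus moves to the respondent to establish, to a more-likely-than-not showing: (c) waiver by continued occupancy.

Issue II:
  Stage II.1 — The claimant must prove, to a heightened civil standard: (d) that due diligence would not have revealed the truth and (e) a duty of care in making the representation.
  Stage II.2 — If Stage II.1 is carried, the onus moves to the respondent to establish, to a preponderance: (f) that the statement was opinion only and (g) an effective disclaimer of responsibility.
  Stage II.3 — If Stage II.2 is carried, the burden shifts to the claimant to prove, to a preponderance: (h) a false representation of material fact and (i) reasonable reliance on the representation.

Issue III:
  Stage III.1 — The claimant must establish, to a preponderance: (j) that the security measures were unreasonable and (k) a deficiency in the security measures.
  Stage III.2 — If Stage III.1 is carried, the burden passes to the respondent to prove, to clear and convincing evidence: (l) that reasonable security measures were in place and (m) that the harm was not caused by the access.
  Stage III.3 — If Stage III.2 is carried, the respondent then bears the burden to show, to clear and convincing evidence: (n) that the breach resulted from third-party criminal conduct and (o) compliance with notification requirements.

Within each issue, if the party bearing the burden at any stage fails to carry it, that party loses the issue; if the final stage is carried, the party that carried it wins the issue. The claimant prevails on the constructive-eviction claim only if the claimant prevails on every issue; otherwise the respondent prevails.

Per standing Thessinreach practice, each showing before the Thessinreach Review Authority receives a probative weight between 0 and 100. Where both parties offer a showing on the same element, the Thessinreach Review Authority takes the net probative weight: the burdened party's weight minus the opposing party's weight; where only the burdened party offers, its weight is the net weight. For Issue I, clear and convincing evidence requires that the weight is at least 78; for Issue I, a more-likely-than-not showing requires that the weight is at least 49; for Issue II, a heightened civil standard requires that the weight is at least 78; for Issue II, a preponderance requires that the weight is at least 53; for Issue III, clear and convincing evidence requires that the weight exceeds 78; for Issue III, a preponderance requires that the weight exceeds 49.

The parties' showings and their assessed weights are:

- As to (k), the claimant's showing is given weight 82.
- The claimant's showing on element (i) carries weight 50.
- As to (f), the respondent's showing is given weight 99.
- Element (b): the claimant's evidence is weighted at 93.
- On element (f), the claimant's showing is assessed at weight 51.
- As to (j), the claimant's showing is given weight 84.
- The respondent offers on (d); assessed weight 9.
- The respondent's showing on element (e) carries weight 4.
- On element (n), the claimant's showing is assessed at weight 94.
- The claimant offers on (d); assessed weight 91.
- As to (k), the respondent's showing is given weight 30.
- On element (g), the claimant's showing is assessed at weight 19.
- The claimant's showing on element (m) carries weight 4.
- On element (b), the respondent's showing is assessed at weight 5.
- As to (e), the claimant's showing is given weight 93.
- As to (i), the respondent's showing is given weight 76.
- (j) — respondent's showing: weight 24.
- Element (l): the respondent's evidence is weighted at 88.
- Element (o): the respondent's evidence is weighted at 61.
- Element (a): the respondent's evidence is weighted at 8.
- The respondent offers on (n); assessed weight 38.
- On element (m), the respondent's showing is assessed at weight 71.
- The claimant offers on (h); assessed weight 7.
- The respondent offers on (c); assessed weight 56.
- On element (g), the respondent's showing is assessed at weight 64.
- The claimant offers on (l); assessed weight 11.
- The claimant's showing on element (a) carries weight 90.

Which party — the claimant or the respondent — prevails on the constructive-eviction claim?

respondent

— Issue I —
Stage I.1 (claimant, clear and convincing evidence, weight is at least 78): (a) net 90−8=82 ≥ 78 — meets; (b) net 93−5=88 ≥ 78 — meets.
  Stage I.1 is satisfied; the onus moves to the respondent.
Stage I.2 (respondent, a more-likely-than-not showing, weight is at least 49): (c) 56 ≥ 49 — meets.
  All elements met at the final stage.
All stages carried — the respondent prevails on this issue.
— Issue II —
Stage II.1 (claimant, a heightened civil standard, weight is at least 78): (d) net 91−9=82 ≥ 78 — meets; (e) net 93−4=89 ≥ 78 — meets.
  The claimant carries Stage II.1; the respondent now bears the burden.
Stage II.2 (respondent, a preponderance, weight is at least 53): (f) net 99−51=48 < 53 — fails; (g) net 64−19=45 < 53 — fails.
  The respondent does not carry Stage II.2.
So the claimant prevails on this issue.
— Issue III —
Stage III.1 — burden on claimant; standard: a preponderance (weight exceeds 49).
    (j): 84 − 24 = 60 > 49 [met]
    (k): 82 − 30 = 52 > 49 [met]
  The claimant carries Stage III.1; the respondent now bears the burden.
Stage III.2 — burden on respondent; standard: clear and convincing evidence (weight exceeds 78).
    (l): 88 − 11 = 77 ≤ 78 [not met]
    (m): 71 − 4 = 67 ≤ 78 [not met]
  Stage III.2 not carried; the respondent fails its burden.
The analysis ends at Stage III.2; the claimant prevails on this issue.
Per-issue: Issue I → respondent; Issue II → claimant; Issue III → claimant. The claimant must prevail on every issue; overall, the respondent prevails.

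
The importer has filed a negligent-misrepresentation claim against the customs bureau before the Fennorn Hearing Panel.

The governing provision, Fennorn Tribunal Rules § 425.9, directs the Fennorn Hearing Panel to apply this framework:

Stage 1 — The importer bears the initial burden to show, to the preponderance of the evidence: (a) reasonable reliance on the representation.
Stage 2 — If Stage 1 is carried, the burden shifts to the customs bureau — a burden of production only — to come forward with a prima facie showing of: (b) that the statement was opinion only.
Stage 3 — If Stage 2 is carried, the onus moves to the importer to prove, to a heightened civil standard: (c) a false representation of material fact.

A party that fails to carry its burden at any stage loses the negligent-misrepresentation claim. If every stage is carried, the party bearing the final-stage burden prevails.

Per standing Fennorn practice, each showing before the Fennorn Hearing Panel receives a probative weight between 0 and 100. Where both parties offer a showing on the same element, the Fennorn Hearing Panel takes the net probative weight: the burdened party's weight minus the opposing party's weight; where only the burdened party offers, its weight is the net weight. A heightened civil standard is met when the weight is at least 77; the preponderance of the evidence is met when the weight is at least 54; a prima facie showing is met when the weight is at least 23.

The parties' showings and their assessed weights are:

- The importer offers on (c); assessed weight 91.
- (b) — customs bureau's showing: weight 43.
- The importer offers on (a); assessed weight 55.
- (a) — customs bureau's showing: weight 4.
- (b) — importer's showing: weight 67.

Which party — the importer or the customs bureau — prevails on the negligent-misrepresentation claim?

At Stage 1 the importer must meet the preponderance of the evidence (weight is at least 54): on (a) the weight is 55 less the opposing 4 gives net 51, < 54, so (a) does not meet the standard.
  Not every element is met, so the importer fails to carry Stage 1.
So the customs bureau prevails.

customs bureau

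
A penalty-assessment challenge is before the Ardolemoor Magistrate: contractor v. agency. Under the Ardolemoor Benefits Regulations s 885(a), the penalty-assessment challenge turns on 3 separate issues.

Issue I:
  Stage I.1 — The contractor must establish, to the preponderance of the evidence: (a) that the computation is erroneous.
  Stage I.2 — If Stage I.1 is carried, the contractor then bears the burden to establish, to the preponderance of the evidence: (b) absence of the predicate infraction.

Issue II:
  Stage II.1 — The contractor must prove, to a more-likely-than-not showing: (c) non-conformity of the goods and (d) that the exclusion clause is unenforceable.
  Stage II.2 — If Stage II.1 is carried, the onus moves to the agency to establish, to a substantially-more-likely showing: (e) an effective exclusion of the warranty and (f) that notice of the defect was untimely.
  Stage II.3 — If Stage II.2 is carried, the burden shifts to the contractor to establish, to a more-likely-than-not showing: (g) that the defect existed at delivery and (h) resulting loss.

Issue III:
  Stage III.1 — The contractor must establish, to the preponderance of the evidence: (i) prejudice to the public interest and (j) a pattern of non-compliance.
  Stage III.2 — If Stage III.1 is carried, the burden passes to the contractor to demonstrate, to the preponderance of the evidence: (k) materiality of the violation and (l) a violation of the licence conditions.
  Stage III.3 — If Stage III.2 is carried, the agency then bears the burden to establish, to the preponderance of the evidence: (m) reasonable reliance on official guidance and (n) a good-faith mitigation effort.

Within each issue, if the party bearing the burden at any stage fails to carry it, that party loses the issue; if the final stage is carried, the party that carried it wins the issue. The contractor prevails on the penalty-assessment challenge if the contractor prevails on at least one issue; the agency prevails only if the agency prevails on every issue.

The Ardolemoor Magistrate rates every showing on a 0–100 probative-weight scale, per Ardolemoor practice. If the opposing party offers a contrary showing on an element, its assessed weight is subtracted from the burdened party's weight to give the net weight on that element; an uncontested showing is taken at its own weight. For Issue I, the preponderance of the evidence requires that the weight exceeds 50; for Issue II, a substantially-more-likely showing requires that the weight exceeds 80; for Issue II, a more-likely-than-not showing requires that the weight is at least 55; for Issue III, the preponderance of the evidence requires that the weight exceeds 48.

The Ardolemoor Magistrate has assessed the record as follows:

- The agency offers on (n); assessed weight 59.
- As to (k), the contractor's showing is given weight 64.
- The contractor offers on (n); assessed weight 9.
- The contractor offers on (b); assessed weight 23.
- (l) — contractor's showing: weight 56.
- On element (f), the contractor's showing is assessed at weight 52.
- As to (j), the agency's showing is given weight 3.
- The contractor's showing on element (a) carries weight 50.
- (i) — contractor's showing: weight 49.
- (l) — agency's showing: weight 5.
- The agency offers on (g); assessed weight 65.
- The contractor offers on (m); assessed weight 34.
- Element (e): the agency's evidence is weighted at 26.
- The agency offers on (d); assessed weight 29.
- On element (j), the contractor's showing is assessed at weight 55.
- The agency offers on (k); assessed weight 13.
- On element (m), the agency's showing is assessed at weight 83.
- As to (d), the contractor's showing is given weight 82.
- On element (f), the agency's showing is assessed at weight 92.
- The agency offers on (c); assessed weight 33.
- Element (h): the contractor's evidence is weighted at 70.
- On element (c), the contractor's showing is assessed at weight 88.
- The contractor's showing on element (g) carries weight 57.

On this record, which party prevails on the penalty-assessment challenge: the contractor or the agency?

agency

— Issue I —
Stage I.1 — burden on contractor; standard: the preponderance of the evidence (weight exceeds 50).
    (a): 50 ≤ 50 [not met]
  Stage I.1 not carried; the contractor fails its burden.
The analysis ends at Stage I.1; the agency prevails on this issue.
— Issue II —
Stage II.1 (contractor, a more-likely-than-not showing, weight is at least 55): (c) net 88−33=55 ≥ 55 — meets; (d) net 82−29=53 < 55 — fails.
  The contractor does not carry Stage II.1.
The agency prevails on this issue.
— Issue III —
At Stage III.1 the contractor must meet the preponderance of the evidence (weight exceeds 48): on (i) the weight is 49, which does exceed 48, so (i) meets the standard; on (j) the weight is 55 less the opposing 3 gives net 52, which does exceed 48, so (j) meets the standard.
  All elements met. The contractor retains the burden for Stage III.2.
At Stage III.2 the contractor must meet the preponderance of the evidence (weight exceeds 48): on (k) the weight is 64 less the opposing 13 gives net 51, which does exceed 48, so (k) meets the standard; on (l) the weight is 56 less the opposing 5 gives net 51, which does exceed 48, so (l) meets the standard.
  The contractor carries Stage III.2; the agency now bears the burden.
At Stage III.3 the agency must meet the preponderance of the evidence (weight exceeds 48): on (m) the weight is 83 less the opposing 34 gives net 49, > 48, so (m) meets the standard; on (n) the weight is 59 less the opposing 9 gives net 50, > 48, so (n) meets the standard.
  The agency carries the last stage.
Every stage carried; the agency prevails on this issue.
Per-issue: Issue I → agency; Issue II → agency; Issue III → agency. The contractor must prevail on at least one issue; overall, the agency prevails.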